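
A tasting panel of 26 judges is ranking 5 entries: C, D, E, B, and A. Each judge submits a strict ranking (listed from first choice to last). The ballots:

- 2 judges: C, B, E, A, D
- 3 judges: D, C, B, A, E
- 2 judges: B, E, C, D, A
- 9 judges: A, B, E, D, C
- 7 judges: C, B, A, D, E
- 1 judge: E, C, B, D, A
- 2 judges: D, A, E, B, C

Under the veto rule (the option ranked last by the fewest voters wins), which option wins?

B

Last-place votes: C 11, D 2, E 10, B 0, A 3.
B is ranked last by the fewest voters, so B wins.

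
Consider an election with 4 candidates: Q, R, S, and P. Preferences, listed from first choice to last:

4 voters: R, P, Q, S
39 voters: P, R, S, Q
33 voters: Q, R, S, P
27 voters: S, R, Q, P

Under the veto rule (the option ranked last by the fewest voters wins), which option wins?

Last-place votes: Q 39, R 0, S 4, P 60.
R is ranked last by the fewest voters, so R wins.

R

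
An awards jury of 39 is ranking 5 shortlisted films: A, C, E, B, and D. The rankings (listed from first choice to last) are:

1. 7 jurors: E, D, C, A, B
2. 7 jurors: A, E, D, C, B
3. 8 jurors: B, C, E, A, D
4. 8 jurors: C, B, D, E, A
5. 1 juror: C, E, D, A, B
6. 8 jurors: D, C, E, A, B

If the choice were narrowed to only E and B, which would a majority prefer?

Voters preferring E to B: 23; preferring B to E: 16.
E wins the head-to-head.

E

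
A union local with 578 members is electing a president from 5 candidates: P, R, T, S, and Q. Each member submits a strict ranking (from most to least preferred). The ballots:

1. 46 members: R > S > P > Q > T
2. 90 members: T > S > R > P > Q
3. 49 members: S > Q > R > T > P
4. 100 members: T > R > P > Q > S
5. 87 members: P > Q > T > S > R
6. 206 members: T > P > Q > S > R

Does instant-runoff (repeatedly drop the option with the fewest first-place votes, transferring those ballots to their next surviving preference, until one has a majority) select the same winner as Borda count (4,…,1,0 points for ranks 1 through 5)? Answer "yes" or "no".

Instant-runoff — R1 P 87, R 46, T 396, S 49, Q 0 (T winner). Winner: T.
Borda — scores: P 1348, R 762, T 1807, S 897, Q 966. Winner: T.
The two methods agree.

yes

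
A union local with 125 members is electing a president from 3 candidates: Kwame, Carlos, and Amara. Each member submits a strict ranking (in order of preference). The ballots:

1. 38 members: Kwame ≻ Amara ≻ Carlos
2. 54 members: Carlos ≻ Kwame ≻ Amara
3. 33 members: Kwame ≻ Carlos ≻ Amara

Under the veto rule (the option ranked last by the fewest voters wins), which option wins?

Last-place votes: Kwame 0, Carlos 38, Amara 87.
Kwame is ranked last by the fewest voters, so Kwame wins.

Kwame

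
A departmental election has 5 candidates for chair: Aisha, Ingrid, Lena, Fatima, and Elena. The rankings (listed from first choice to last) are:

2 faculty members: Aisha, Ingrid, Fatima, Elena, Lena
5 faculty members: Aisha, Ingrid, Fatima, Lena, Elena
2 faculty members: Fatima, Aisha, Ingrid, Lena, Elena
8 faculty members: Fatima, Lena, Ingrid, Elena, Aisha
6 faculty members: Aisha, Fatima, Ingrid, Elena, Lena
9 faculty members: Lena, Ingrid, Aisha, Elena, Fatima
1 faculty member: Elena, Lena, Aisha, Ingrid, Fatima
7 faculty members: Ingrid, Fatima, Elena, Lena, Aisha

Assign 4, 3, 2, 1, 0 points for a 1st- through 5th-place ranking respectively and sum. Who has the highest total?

Aisha: 2·4 + 5·4 + 2·3 + 8·0 + 6·4 + 9·2 + 1·2 + 7·0 = 78
Ingrid: 2·3 + 5·3 + 2·2 + 8·2 + 6·2 + 9·3 + 1·1 + 7·4 = 109
Lena: 2·0 + 5·1 + 2·1 + 8·3 + 6·0 + 9·4 + 1·3 + 7·1 = 77
Fatima: 2·2 + 5·2 + 2·4 + 8·4 + 6·3 + 9·0 + 1·0 + 7·3 = 93
Elena: 2·1 + 5·0 + 2·0 + 8·1 + 6·1 + 9·1 + 1·4 + 7·2 = 43
Ingrid has the highest Borda score (109).

Ingrid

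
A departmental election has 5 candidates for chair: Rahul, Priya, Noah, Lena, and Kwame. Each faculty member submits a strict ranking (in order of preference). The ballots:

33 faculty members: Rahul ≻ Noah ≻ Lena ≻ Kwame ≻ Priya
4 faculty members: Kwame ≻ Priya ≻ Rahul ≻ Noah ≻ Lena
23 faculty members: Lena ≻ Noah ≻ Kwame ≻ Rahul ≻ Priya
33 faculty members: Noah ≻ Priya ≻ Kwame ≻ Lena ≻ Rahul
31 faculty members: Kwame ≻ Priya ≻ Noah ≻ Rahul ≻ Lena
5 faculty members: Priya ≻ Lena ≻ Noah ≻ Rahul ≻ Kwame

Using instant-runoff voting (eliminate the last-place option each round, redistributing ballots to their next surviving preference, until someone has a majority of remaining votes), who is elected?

Noah

Round 1: Rahul 33, Priya 5, Noah 33, Lena 23, Kwame 35. Eliminate Priya.
Round 2: Rahul 33, Noah 33, Lena 28, Kwame 35. Eliminate Lena.
Round 3: Rahul 33, Noah 61, Kwame 35. Eliminate Rahul.
Round 4: Noah 94, Kwame 35. Noah has a majority.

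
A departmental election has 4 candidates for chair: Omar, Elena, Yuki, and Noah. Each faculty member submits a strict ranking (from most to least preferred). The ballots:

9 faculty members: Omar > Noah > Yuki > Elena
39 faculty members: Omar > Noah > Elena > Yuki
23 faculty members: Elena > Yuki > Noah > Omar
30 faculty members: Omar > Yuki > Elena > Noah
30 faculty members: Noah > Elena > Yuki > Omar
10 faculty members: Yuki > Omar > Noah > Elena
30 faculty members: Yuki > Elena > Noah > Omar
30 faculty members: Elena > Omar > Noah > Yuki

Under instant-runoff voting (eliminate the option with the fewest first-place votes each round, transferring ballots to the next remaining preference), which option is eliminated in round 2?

Round 1: Omar 78, Elena 53, Yuki 40, Noah 30. Eliminate Noah.
Round 2: Omar 78, Elena 83, Yuki 40. Eliminate Yuki.

Yuki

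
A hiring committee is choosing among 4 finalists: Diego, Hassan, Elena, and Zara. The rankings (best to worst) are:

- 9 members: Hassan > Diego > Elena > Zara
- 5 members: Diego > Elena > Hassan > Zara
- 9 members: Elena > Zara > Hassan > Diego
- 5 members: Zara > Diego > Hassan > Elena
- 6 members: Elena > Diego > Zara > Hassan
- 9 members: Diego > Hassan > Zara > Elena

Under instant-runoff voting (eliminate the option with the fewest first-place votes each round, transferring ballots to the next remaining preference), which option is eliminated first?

Zara

Round 1: Diego 14, Hassan 9, Elena 15, Zara 5. Eliminate Zara.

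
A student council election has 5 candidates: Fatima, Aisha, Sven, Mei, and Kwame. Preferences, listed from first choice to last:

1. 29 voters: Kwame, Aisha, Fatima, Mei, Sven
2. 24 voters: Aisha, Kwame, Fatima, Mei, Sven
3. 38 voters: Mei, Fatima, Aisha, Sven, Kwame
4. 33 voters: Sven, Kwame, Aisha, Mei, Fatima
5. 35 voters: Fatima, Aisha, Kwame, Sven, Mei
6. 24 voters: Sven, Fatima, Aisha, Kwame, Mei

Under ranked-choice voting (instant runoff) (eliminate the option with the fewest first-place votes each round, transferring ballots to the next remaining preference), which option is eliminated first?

Round 1: Fatima 35, Aisha 24, Sven 57, Mei 38, Kwame 29. Eliminate Aisha.

Aisha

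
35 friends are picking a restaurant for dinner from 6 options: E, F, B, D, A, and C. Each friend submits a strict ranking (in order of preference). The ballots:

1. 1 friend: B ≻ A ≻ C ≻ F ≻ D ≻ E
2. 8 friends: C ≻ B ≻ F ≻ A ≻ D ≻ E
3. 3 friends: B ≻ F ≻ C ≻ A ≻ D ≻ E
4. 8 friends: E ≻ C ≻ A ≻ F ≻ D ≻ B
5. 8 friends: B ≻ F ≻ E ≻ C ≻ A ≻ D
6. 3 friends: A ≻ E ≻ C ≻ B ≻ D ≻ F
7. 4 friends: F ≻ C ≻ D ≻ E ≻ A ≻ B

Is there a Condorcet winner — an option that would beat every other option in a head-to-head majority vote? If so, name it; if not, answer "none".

Checking pairwise contests:
F beats E 24–11.
B beats F 23–12.
C beats B 23–12.
E beats D 19–16.
E beats A 20–15.
E beats C 19–16.
Every option loses at least one head-to-head, so there is no Condorcet winner.

none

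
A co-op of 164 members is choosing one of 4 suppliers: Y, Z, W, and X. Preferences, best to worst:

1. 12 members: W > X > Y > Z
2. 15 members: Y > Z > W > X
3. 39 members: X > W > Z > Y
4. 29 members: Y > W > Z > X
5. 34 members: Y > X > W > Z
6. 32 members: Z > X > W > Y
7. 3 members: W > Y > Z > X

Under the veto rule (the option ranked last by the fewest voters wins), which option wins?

W

Last-place votes: Y 71, Z 46, W 0, X 47.
W is ranked last by the fewest voters, so W wins.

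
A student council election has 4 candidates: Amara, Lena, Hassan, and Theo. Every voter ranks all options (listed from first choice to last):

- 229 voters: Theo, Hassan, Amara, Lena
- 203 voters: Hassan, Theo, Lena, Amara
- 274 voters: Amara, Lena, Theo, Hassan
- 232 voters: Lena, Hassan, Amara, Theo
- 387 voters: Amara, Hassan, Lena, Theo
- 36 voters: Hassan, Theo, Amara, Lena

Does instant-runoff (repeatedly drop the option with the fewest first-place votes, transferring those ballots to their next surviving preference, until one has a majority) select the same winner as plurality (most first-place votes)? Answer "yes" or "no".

no

Instant-runoff — R1 Amara 661, Lena 232, Hassan 239, Theo 229 (Theo out); R2 Amara 661, Lena 232, Hassan 468 (Lena out); R3 Amara 661, Hassan 700 (Hassan winner). Winner: Hassan.
Plurality — first-place votes: Amara 661, Lena 232, Hassan 239, Theo 229. Winner: Amara.
The two methods disagree.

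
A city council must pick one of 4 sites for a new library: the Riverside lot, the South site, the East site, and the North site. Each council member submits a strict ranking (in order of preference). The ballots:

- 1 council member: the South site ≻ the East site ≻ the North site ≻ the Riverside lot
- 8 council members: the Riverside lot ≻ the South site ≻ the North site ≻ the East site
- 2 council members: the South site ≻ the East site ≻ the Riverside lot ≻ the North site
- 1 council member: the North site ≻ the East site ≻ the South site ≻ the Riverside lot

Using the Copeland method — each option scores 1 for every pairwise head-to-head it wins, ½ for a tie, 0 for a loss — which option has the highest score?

the Riverside lot

the Riverside lot: beats the South site, the East site, and the North site → score 3.
the South site: beats the East site and the North site; loses to the Riverside lot → score 2.
the East site: loses to the Riverside lot, the South site, and the North site → score 0.
the North site: beats the East site; loses to the Riverside lot and the South site → score 1.
the Riverside lot has the best pairwise record.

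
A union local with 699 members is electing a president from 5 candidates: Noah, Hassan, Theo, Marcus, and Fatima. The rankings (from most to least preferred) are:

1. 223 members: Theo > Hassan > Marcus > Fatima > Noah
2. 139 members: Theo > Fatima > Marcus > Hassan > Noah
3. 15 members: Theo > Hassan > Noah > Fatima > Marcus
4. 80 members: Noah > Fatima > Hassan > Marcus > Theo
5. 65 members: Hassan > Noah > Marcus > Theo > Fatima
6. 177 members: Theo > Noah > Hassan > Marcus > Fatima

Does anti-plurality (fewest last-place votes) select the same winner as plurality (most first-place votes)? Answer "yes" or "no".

Anti-plurality — last-place votes: Noah 362, Hassan 0, Theo 80, Marcus 15, Fatima 242. Winner: Hassan.
Plurality — first-place votes: Noah 80, Hassan 65, Theo 554, Marcus 0, Fatima 0. Winner: Theo.
The two methods disagree.

no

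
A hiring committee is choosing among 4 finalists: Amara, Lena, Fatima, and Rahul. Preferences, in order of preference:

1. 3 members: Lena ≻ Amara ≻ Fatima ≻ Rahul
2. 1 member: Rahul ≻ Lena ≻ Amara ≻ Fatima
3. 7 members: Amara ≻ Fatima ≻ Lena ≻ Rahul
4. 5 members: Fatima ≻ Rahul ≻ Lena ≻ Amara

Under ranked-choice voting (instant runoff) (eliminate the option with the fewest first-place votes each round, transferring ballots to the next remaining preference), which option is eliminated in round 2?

Lena

Round 1: Amara 7, Lena 3, Fatima 5, Rahul 1. Eliminate Rahul.
Round 2: Amara 7, Lena 4, Fatima 5. Eliminate Lena.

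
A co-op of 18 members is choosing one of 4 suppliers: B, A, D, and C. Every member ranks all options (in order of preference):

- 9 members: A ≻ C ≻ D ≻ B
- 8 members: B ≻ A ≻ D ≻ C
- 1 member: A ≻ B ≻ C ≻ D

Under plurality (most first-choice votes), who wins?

A

First-place votes: B 8, A 10, D 0, C 0.
A has the most first-place votes.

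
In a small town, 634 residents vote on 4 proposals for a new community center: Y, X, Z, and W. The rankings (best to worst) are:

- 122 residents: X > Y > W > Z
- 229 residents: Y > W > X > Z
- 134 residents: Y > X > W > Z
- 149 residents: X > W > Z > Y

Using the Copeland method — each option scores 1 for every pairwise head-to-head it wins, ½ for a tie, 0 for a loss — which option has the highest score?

Y

Y: beats X, Z, and W → score 3.
X: beats Z and W; loses to Y → score 2.
Z: loses to Y, X, and W → score 0.
W: beats Z; loses to Y and X → score 1.
Y has the best pairwise record.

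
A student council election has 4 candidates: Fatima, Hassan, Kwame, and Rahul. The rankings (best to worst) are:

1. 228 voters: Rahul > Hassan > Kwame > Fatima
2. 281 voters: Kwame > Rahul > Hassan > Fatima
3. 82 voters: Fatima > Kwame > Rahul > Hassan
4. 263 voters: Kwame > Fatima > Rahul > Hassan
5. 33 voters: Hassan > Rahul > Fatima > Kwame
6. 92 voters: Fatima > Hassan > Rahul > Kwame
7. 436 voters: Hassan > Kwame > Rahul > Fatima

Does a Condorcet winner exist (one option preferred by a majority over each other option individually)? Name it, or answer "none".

none

Checking pairwise contests:
Hassan beats Fatima 978–437.
Rahul beats Hassan 854–561.
Hassan beats Kwame 789–626.
Kwame beats Rahul 1062–353.
Every option loses at least one head-to-head, so there is no Condorcet winner.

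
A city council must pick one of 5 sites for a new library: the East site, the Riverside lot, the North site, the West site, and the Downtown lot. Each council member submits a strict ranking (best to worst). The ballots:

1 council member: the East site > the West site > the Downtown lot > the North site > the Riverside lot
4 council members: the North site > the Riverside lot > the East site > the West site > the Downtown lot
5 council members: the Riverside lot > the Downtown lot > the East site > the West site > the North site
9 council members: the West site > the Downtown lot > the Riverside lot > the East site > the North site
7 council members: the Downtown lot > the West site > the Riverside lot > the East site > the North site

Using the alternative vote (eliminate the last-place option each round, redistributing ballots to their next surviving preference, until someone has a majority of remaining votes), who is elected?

Round 1: the East site 1, the Riverside lot 5, the North site 4, the West site 9, the Downtown lot 7. Eliminate the East site.
Round 2: the Riverside lot 5, the North site 4, the West site 10, the Downtown lot 7. Eliminate the North site.
Round 3: the Riverside lot 9, the West site 10, the Downtown lot 7. Eliminate the Downtown lot.
Round 4: the Riverside lot 9, the West site 17. The West site has a majority.

the West site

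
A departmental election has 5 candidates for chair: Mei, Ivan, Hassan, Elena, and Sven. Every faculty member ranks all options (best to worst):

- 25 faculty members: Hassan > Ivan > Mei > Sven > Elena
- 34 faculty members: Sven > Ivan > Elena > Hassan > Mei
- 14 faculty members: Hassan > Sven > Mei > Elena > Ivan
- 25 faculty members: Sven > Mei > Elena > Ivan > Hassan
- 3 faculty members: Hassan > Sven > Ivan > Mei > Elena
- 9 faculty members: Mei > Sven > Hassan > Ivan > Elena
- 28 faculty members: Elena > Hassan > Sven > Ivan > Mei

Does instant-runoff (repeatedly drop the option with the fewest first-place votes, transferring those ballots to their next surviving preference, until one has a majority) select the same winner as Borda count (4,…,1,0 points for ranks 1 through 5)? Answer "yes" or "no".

Instant-runoff — R1 Mei 9, Ivan 0, Hassan 42, Elena 28, Sven 59 (Ivan out); R2 Mei 9, Hassan 42, Elena 28, Sven 59 (Mei out); R3 Hassan 42, Elena 28, Sven 68 (Elena out); R4 Hassan 70, Sven 68 (Hassan winner). Winner: Hassan.
Borda — scores: Mei 192, Ivan 245, Hassan 304, Elena 244, Sven 395. Winner: Sven.
The two methods disagree.

no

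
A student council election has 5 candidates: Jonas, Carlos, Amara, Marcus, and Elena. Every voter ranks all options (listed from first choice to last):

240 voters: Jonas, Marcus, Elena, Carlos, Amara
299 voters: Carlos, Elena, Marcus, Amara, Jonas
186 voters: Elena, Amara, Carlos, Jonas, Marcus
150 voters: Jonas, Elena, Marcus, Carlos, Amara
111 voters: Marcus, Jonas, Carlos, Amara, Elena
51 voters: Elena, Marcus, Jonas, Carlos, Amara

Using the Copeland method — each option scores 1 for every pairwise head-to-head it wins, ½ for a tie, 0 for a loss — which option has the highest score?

Jonas: beats Carlos, Amara, and Marcus; loses to Elena → score 3.
Carlos: beats Amara; loses to Jonas, Marcus, and Elena → score 1.
Amara: loses to Jonas, Carlos, Marcus, and Elena → score 0.
Marcus: beats Carlos and Amara; loses to Jonas and Elena → score 2.
Elena: beats Jonas, Carlos, Amara, and Marcus → score 4.
Elena has the best pairwise record.

Elena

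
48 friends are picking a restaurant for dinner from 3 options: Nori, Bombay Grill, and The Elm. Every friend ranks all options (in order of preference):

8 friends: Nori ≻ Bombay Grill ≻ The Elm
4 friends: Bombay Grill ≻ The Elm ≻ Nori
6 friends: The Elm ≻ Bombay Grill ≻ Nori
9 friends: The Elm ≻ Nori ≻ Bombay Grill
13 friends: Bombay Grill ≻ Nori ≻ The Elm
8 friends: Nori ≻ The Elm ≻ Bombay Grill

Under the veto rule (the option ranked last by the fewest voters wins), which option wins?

Last-place votes: Nori 10, Bombay Grill 17, The Elm 21.
Nori is ranked last by the fewest voters, so Nori wins.

Nori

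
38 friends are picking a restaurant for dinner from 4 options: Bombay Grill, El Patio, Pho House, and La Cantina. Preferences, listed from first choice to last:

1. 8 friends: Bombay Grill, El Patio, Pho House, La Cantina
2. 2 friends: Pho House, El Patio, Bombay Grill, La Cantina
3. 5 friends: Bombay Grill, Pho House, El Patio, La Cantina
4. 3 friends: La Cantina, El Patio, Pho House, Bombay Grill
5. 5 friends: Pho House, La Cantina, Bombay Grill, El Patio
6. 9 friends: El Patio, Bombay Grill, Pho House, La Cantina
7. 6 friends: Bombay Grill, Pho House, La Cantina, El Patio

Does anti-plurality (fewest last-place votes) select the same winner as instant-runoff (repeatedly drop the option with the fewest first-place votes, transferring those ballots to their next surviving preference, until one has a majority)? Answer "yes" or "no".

no

Anti-plurality — last-place votes: Bombay Grill 3, El Patio 11, Pho House 0, La Cantina 24. Winner: Pho House.
Instant-runoff — R1 Bombay Grill 19, El Patio 9, Pho House 7, La Cantina 3 (La Cantina out); R2 Bombay Grill 19, El Patio 12, Pho House 7 (Pho House out); R3 Bombay Grill 24, El Patio 14 (Bombay Grill winner). Winner: Bombay Grill.
The two methods disagree.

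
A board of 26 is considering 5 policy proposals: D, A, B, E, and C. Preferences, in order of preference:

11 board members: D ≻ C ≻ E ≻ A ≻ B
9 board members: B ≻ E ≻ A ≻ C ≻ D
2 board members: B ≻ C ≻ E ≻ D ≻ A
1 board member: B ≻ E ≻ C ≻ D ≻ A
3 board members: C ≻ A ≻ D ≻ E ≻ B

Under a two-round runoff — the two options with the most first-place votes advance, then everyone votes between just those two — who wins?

Round 1 first-place votes: D 11, A 0, B 12, E 0, C 3.
B and D advance.
Runoff: B is preferred to D by 12 voters; D by 14.
D wins the runoff.

D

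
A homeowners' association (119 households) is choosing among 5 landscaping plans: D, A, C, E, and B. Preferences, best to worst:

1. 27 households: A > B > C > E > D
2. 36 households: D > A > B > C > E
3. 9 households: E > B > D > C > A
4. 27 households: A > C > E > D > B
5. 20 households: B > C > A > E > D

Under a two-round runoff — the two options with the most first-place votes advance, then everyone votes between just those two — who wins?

A

Round 1 first-place votes: D 36, A 54, C 0, E 9, B 20.
A and D advance.
Runoff: A is preferred to D by 74 voters; D by 45.
A wins the runoff.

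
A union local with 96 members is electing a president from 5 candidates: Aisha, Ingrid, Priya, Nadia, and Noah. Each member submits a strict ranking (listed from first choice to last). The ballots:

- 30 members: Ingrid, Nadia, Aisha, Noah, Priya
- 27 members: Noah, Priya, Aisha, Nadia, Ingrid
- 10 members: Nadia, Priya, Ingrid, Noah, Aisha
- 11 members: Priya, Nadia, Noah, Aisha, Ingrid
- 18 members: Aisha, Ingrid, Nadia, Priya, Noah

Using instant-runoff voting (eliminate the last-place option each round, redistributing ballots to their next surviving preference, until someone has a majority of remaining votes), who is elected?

Round 1: Aisha 18, Ingrid 30, Priya 11, Nadia 10, Noah 27. Eliminate Nadia.
Round 2: Aisha 18, Ingrid 30, Priya 21, Noah 27. Eliminate Aisha.
Round 3: Ingrid 48, Priya 21, Noah 27. Eliminate Priya.
Round 4: Ingrid 58, Noah 38. Ingrid has a majority.

Ingrid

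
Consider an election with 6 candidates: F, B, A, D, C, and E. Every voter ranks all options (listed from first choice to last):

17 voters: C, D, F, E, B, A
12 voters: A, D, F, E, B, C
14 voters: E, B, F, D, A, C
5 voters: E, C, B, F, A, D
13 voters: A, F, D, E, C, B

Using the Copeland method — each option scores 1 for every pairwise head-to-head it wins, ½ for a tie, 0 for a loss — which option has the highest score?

F

F: beats B, A, D, C, and E → score 5.
B: beats A; loses to F, D, C, and E → score 1.
A: beats C; loses to F, B, D, and E → score 1.
D: beats B, A, C, and E; loses to F → score 4.
C: beats B; loses to F, A, D, and E → score 1.
E: beats B, A, and C; loses to F and D → score 3.
F has the best pairwise record.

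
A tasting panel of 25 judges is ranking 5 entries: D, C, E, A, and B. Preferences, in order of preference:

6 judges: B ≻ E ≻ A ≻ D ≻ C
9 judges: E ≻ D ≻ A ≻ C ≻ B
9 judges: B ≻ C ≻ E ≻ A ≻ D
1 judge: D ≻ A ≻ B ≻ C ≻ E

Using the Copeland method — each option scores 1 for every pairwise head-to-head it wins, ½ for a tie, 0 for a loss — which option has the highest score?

D: beats C; loses to E, A, and B → score 1.
C: loses to D, E, A, and B → score 0.
E: beats D, C, and A; loses to B → score 3.
A: beats D and C; loses to E and B → score 2.
B: beats D, C, E, and A → score 4.
B has the best pairwise record.

B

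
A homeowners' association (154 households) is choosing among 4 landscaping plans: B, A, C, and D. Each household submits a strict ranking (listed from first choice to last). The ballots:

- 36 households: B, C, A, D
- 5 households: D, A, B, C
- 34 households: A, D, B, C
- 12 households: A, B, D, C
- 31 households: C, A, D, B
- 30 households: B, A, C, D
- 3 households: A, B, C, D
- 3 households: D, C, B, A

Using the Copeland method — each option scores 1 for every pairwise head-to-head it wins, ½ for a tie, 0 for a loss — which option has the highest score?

B: beats C and D; loses to A → score 2.
A: beats B, C, and D → score 3.
C: beats D; loses to B and A → score 1.
D: loses to B, A, and C → score 0.
A has the best pairwise record.

A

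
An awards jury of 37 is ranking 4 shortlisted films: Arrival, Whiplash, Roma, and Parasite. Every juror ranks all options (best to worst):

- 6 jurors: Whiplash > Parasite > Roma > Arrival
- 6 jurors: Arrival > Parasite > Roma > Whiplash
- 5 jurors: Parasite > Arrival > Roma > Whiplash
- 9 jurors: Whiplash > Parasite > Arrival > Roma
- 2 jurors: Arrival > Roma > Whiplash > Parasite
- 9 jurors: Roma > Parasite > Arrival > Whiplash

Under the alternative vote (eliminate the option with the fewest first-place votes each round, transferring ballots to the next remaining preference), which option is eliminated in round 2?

Round 1: Arrival 8, Whiplash 15, Roma 9, Parasite 5. Eliminate Parasite.
Round 2: Arrival 13, Whiplash 15, Roma 9. Eliminate Roma.

Roma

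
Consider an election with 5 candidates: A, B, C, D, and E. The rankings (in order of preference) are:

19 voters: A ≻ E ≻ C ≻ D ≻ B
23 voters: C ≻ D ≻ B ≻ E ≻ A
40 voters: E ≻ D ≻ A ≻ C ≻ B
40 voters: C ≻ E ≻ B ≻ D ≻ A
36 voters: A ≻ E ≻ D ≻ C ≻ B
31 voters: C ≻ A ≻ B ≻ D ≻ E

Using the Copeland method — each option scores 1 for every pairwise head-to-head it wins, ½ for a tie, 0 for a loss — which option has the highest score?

A: beats B and C; loses to D and E → score 2.
B: loses to A, C, D, and E → score 0.
C: beats B and D; loses to A and E → score 2.
D: beats A and B; loses to C and E → score 2.
E: beats A, B, C, and D → score 4.
E has the best pairwise record.

E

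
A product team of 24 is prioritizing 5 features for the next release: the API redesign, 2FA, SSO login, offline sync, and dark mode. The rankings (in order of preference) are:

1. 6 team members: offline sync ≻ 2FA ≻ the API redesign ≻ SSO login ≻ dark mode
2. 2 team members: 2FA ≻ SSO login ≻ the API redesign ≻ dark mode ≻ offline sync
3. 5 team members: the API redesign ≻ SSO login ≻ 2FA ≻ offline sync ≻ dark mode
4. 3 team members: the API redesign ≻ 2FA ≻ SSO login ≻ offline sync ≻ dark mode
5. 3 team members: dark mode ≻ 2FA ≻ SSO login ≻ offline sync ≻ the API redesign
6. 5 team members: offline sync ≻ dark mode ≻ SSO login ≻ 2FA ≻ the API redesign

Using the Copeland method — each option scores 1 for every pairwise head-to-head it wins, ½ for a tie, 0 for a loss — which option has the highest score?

2FA

the API redesign: beats SSO login and dark mode; loses to 2FA and offline sync → score 2.
2FA: beats the API redesign, SSO login, offline sync, and dark mode → score 4.
SSO login: beats offline sync and dark mode; loses to the API redesign and 2FA → score 2.
offline sync: beats the API redesign and dark mode; loses to 2FA and SSO login → score 2.
dark mode: loses to the API redesign, 2FA, SSO login, and offline sync → score 0.
2FA has the best pairwise record.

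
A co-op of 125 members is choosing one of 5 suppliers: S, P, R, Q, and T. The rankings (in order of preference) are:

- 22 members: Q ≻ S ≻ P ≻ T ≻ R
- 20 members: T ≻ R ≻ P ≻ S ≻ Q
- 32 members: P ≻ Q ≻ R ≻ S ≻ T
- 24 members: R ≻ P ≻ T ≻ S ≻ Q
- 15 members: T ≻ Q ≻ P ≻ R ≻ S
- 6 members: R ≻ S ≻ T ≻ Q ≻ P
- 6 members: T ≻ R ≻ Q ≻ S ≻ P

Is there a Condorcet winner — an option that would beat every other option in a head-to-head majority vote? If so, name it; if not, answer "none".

P vs S: 91–34 for P.
P vs R: 69–56 for P.
P vs Q: 76–49 for P.
P vs T: 78–47 for P.
P beats every other option head-to-head.

P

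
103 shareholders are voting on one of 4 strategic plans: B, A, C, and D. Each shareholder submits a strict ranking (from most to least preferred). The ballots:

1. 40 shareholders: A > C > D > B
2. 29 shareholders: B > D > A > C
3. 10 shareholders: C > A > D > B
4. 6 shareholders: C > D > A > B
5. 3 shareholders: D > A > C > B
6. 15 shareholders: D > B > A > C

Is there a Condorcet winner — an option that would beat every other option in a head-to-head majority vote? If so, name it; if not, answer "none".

none

Checking pairwise contests:
A beats B 59–44.
D beats A 53–50.
A beats C 87–16.
C beats D 56–47.
Every option loses at least one head-to-head, so there is no Condorcet winner.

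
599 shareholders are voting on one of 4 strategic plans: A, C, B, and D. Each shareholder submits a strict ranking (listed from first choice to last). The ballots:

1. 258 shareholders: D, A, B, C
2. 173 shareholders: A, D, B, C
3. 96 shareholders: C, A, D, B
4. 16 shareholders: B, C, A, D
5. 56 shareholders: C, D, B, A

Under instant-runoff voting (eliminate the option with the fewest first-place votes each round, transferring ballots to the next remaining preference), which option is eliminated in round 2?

Round 1: A 173, C 152, B 16, D 258. Eliminate B.
Round 2: A 173, C 168, D 258. Eliminate C.

C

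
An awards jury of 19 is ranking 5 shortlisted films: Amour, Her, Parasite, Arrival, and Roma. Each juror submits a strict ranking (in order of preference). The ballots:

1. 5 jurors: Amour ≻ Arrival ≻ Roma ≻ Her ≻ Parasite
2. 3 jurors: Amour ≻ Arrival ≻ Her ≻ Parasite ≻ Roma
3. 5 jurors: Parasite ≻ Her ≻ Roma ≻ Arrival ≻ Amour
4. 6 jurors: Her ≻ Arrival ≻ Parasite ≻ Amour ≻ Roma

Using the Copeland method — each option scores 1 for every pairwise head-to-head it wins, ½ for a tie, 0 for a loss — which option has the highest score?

Her

Amour: beats Roma; loses to Her, Parasite, and Arrival → score 1.
Her: beats Amour, Parasite, Arrival, and Roma → score 4.
Parasite: beats Amour and Roma; loses to Her and Arrival → score 2.
Arrival: beats Amour, Parasite, and Roma; loses to Her → score 3.
Roma: loses to Amour, Her, Parasite, and Arrival → score 0.
Her has the best pairwise record.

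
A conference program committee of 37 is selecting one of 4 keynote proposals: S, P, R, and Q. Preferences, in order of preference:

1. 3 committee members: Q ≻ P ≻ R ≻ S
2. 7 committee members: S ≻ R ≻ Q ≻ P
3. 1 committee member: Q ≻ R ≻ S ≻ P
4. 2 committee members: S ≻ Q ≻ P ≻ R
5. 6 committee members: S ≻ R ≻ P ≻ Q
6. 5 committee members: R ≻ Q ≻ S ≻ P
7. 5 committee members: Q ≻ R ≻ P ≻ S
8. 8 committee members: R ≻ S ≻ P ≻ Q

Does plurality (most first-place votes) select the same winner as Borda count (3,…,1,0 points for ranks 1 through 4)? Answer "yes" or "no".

no

Plurality — first-place votes: S 15, P 0, R 13, Q 9. Winner: S.
Borda — scores: S 67, P 27, R 80, Q 48. Winner: R.
The two methods disagree.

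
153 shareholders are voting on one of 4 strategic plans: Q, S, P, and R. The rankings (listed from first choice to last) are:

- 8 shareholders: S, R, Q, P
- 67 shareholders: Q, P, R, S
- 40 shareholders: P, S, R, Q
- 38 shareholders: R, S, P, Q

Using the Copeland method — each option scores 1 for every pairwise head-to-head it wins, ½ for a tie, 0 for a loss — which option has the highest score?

Q: loses to S, P, and R → score 0.
S: beats Q; loses to P and R → score 1.
P: beats Q, S, and R → score 3.
R: beats Q and S; loses to P → score 2.
P has the best pairwise record.

P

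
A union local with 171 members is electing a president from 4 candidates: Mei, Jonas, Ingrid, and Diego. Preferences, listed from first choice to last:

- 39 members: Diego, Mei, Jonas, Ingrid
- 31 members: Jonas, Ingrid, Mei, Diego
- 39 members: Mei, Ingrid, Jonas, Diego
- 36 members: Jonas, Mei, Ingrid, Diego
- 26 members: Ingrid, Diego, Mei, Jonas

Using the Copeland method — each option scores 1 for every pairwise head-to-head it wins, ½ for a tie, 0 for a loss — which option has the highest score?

Mei

Mei: beats Jonas, Ingrid, and Diego → score 3.
Jonas: beats Ingrid and Diego; loses to Mei → score 2.
Ingrid: beats Diego; loses to Mei and Jonas → score 1.
Diego: loses to Mei, Jonas, and Ingrid → score 0.
Mei has the best pairwise record.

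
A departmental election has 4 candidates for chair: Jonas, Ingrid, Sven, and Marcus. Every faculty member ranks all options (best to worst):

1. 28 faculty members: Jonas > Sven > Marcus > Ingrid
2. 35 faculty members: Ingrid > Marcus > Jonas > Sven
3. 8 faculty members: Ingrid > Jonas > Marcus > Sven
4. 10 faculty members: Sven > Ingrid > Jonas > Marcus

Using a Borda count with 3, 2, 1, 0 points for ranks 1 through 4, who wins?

Ingrid

Jonas: 28·3 + 35·1 + 8·2 + 10·1 = 145
Ingrid: 28·0 + 35·3 + 8·3 + 10·2 = 149
Sven: 28·2 + 35·0 + 8·0 + 10·3 = 86
Marcus: 28·1 + 35·2 + 8·1 + 10·0 = 106
Ingrid has the highest Borda score (149).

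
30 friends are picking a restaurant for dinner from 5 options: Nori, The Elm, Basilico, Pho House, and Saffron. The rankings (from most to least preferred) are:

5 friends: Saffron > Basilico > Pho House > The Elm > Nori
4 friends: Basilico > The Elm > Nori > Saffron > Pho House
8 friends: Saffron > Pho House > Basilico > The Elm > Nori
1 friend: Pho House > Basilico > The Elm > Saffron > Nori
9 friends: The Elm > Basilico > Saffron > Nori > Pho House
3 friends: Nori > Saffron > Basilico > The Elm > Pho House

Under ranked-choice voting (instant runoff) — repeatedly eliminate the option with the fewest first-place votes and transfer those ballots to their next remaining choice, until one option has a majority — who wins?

Saffron

Round 1: Nori 3, The Elm 9, Basilico 4, Pho House 1, Saffron 13. Eliminate Pho House.
Round 2: Nori 3, The Elm 9, Basilico 5, Saffron 13. Eliminate Nori.
Round 3: The Elm 9, Basilico 5, Saffron 16. Saffron has a majority.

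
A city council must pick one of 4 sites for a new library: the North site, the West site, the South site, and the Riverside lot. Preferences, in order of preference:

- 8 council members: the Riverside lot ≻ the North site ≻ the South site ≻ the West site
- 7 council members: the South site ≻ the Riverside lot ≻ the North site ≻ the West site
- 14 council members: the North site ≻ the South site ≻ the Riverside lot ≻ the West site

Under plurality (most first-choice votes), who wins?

the North site

First-place votes: the North site 14, the West site 0, the South site 7, the Riverside lot 8.
the North site has the most first-place votes.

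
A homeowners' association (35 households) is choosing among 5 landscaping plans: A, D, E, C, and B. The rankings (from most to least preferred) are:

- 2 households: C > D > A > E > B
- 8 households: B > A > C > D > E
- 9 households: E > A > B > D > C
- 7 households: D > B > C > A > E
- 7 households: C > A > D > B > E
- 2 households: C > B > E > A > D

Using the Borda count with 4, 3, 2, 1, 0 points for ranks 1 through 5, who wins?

A

A: 2·2 + 8·3 + 9·3 + 7·1 + 7·3 + 2·1 = 85
D: 2·3 + 8·1 + 9·1 + 7·4 + 7·2 + 2·0 = 65
E: 2·1 + 8·0 + 9·4 + 7·0 + 7·0 + 2·2 = 42
C: 2·4 + 8·2 + 9·0 + 7·2 + 7·4 + 2·4 = 74
B: 2·0 + 8·4 + 9·2 + 7·3 + 7·1 + 2·3 = 84
A has the highest Borda score (85).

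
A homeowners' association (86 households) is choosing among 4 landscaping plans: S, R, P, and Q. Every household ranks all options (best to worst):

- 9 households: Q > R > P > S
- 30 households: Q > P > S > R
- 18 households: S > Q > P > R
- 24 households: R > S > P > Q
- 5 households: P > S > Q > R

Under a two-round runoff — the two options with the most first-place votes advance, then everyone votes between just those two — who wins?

Round 1 first-place votes: S 18, R 24, P 5, Q 39.
Q and R advance.
Runoff: Q is preferred to R by 62 voters; R by 24.
Q wins the runoff.

Q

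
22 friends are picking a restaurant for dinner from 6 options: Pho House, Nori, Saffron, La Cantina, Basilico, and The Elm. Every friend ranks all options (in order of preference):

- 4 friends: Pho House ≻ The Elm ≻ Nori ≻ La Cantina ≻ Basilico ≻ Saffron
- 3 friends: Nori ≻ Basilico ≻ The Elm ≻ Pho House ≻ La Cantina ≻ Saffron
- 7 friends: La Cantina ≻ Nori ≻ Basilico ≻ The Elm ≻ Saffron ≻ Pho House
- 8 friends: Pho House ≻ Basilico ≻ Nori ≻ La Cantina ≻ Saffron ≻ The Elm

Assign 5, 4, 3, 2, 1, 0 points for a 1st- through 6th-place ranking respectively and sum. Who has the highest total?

Nori

Pho House: 4·5 + 3·2 + 7·0 + 8·5 = 66
Nori: 4·3 + 3·5 + 7·4 + 8·3 = 79
Saffron: 4·0 + 3·0 + 7·1 + 8·1 = 15
La Cantina: 4·2 + 3·1 + 7·5 + 8·2 = 62
Basilico: 4·1 + 3·4 + 7·3 + 8·4 = 69
The Elm: 4·4 + 3·3 + 7·2 + 8·0 = 39
Nori has the highest Borda score (79).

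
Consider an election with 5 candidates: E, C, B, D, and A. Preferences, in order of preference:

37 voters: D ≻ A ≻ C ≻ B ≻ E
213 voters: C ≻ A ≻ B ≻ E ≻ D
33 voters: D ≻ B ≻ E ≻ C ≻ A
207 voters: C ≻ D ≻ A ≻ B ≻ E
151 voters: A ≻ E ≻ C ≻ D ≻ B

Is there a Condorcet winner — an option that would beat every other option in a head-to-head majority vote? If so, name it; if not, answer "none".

C vs E: 457–184 for C.
C vs B: 608–33 for C.
C vs D: 571–70 for C.
C vs A: 453–188 for C.
C beats every other option head-to-head.

C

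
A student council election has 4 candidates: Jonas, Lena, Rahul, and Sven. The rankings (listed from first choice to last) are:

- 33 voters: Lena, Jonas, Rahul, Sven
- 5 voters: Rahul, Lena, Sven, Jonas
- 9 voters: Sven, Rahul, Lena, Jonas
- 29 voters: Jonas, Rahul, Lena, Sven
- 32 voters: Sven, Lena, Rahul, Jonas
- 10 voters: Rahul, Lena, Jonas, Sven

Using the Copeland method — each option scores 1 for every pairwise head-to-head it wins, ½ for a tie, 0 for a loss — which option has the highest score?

Lena

Jonas: beats Rahul and Sven; loses to Lena → score 2.
Lena: beats Jonas, Rahul, and Sven → score 3.
Rahul: beats Sven; loses to Jonas and Lena → score 1.
Sven: loses to Jonas, Lena, and Rahul → score 0.
Lena has the best pairwise record.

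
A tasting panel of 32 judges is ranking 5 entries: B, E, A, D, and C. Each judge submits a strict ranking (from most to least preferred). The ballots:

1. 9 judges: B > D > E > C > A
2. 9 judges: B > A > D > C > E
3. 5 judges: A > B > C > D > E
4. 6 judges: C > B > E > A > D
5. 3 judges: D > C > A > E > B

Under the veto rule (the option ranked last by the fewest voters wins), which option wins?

C

Last-place votes: B 3, E 14, A 9, D 6, C 0.
C is ranked last by the fewest voters, so C wins.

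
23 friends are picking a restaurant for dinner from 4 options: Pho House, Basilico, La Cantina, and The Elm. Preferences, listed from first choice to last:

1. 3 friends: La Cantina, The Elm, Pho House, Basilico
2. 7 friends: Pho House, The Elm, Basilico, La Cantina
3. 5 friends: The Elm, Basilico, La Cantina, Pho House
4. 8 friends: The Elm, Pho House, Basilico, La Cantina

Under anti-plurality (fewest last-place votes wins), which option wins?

The Elm

Last-place votes: Pho House 5, Basilico 3, La Cantina 15, The Elm 0.
The Elm is ranked last by the fewest voters, so The Elm wins.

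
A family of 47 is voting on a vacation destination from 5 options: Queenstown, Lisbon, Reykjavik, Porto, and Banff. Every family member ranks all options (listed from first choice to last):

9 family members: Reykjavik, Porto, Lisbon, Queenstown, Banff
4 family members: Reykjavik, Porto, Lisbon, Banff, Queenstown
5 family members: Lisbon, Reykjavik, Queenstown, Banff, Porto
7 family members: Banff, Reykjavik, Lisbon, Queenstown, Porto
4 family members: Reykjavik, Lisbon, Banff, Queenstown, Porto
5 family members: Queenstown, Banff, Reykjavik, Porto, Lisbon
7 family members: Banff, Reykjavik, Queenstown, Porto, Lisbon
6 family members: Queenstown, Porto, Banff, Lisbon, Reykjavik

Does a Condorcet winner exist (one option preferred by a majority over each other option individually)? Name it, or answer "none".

Checking pairwise contests:
Lisbon beats Queenstown 29–18.
Reykjavik beats Lisbon 36–11.
Banff beats Reykjavik 25–22.
Queenstown beats Porto 34–13.
Queenstown beats Banff 25–22.
Every option loses at least one head-to-head, so there is no Condorcet winner.

none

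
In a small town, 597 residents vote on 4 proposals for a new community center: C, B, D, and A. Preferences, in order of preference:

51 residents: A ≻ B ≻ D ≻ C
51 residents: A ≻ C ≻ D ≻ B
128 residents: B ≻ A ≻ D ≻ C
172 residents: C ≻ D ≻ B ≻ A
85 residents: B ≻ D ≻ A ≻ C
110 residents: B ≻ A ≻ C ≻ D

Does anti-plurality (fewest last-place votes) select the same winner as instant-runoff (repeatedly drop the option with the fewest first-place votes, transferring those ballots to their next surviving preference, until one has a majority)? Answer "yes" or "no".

yes

Anti-plurality — last-place votes: C 264, B 51, D 110, A 172. Winner: B.
Instant-runoff — R1 C 172, B 323, D 0, A 102 (B winner). Winner: B.
The two methods agree.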